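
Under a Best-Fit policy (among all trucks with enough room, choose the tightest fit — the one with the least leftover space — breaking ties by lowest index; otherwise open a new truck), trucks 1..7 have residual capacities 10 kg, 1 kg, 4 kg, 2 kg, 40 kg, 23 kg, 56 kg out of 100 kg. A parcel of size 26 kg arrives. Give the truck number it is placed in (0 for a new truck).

Trucks with room: truck 5 (40 kg), truck 7 (56 kg).
Tightest fit is truck 5 with 40 kg free.

5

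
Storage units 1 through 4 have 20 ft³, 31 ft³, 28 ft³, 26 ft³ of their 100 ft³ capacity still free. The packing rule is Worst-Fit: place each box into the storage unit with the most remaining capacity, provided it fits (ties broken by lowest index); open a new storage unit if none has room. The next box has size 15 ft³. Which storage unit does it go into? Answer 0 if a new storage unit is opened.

2

Storage units with room: storage unit 1 (20 ft³), storage unit 2 (31 ft³), storage unit 3 (28 ft³), storage unit 4 (26 ft³).
Most room is storage unit 2 with 31 ft³ free.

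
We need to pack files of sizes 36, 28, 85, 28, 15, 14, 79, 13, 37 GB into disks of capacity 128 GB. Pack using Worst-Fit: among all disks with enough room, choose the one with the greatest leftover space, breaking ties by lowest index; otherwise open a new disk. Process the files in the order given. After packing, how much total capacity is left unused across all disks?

177

36 GB → disk 1 (remaining 92 GB)
28 GB → disk 1 (remaining 64 GB)
85 GB → disk 2 (remaining 43 GB)
28 GB → disk 1 (remaining 36 GB)
15 GB → disk 2 (remaining 28 GB)
14 GB → disk 1 (remaining 22 GB)
79 GB → disk 3 (remaining 49 GB)
13 GB → disk 3 (remaining 36 GB)
37 GB → disk 4 (remaining 91 GB)
4 disks × 128 GB = 512 GB; used 335 GB; unused 177 GB.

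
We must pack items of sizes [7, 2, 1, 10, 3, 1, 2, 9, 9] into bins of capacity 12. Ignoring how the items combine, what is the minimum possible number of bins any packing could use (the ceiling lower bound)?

Total size = 7 + 2 + 1 + 10 + 3 + 1 + 2 + 9 + 9 = 44.
⌈44 / 12⌉ = 4.

4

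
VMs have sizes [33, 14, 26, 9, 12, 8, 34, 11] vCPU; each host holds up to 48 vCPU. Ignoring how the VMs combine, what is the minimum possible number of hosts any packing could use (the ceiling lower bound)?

4 hosts

Total size = 33 + 14 + 26 + 9 + 12 + 8 + 34 + 11 = 147 vCPU.
⌈147 / 48⌉ = 4.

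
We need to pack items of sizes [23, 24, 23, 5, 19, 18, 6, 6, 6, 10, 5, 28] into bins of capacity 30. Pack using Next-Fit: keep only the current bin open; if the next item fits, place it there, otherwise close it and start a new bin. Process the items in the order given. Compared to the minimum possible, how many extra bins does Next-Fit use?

Next-Fit: [23] [24] [23,5] [19] [18,6,6] [6,10,5] [28] → 7 bins.
Total size 173; any packing needs at least ⌈173/30⌉ = 6 bins.
An optimal packing achieves that bound: [28] [24,6] [23,6] [23,6] [19,10] [18,5,5] → 6 bins.
Excess: 7 − 6 = 1.

1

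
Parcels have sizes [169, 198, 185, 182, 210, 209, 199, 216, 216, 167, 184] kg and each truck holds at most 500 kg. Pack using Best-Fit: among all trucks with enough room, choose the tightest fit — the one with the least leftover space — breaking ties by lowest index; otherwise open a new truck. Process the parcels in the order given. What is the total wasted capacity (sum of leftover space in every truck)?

865

Put 169 kg in truck 1; 331 kg remain.
Put 198 kg in truck 1; 133 kg remain.
Put 185 kg in truck 2; 315 kg remain.
Put 182 kg in truck 2; 133 kg remain.
Put 210 kg in truck 3; 290 kg remain.
Put 209 kg in truck 3; 81 kg remain.
Put 199 kg in truck 4; 301 kg remain.
Put 216 kg in truck 4; 85 kg remain.
Put 216 kg in truck 5; 284 kg remain.
Put 167 kg in truck 5; 117 kg remain.
Put 184 kg in truck 6; 316 kg remain.
6 trucks × 500 kg = 3000 kg; used 2135 kg; unused 865 kg.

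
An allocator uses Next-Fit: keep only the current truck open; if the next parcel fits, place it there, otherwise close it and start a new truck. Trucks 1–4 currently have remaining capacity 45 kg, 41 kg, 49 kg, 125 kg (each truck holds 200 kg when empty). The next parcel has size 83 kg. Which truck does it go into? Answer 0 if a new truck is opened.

Next-Fit only looks at truck 4, which has 125 kg free.
83 kg fits there.

4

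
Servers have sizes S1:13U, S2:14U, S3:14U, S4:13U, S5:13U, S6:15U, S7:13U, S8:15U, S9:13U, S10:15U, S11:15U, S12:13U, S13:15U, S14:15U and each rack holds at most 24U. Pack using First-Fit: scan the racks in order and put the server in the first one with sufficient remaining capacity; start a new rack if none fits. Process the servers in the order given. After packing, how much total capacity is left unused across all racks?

S1 (13U) → rack 1 (remaining 11U)
S2 (14U) → rack 2 (remaining 10U)
S3 (14U) → rack 3 (remaining 10U)
S4 (13U) → rack 4 (remaining 11U)
S5 (13U) → rack 5 (remaining 11U)
S6 (15U) → rack 6 (remaining 9U)
S7 (13U) → rack 7 (remaining 11U)
S8 (15U) → rack 8 (remaining 9U)
S9 (13U) → rack 9 (remaining 11U)
S10 (15U) → rack 10 (remaining 9U)
S11 (15U) → rack 11 (remaining 9U)
S12 (13U) → rack 12 (remaining 11U)
S13 (15U) → rack 13 (remaining 9U)
S14 (15U) → rack 14 (remaining 9U)
14 racks × 24U = 336U; used 196U; unused 140U.

140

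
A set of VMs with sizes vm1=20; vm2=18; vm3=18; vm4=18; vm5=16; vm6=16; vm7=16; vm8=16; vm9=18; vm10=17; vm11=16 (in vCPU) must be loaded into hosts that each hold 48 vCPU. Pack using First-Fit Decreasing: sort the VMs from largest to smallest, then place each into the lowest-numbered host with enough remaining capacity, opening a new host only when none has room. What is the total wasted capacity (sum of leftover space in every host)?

51

Sorted descending: 20, 18, 18, 18, 18, 17, 16, 16, 16, 16, 16.
host 1: place 20 vCPU, 28 vCPU left
host 1: place 18 vCPU, 10 vCPU left
host 2: place 18 vCPU, 30 vCPU left
host 2: place 18 vCPU, 12 vCPU left
host 3: place 18 vCPU, 30 vCPU left
host 3: place 17 vCPU, 13 vCPU left
host 4: place 16 vCPU, 32 vCPU left
host 4: place 16 vCPU, 16 vCPU left
host 4: place 16 vCPU, 0 vCPU left
host 5: place 16 vCPU, 32 vCPU left
host 5: place 16 vCPU, 16 vCPU left
5 hosts × 48 vCPU = 240 vCPU; used 189 vCPU; unused 51 vCPU.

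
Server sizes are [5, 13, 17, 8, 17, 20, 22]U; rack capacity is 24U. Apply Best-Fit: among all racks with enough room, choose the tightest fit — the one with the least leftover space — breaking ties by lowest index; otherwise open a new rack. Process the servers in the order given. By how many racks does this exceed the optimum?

Best-Fit: [5,13] [17] [8] [17] [20] [22] → 6 racks.
Total size 102U; any packing needs at least ⌈102/24⌉ = 5 racks.
An optimal packing achieves that bound: [22] [20] [17,5] [17] [13,8] → 5 racks.
Excess: 6 − 5 = 1.

1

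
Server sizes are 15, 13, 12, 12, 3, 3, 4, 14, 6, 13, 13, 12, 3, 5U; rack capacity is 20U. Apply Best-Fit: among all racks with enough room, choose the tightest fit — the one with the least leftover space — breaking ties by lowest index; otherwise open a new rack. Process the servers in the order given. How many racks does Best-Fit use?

8

15U → rack 1 (remaining 5U)
13U → rack 2 (remaining 7U)
12U → rack 3 (remaining 8U)
12U → rack 4 (remaining 8U)
3U → rack 1 (remaining 2U)
3U → rack 2 (remaining 4U)
4U → rack 2 (remaining 0U)
14U → rack 5 (remaining 6U)
6U → rack 5 (remaining 0U)
13U → rack 6 (remaining 7U)
13U → rack 7 (remaining 7U)
12U → rack 8 (remaining 8U)
3U → rack 6 (remaining 4U)
5U → rack 7 (remaining 2U)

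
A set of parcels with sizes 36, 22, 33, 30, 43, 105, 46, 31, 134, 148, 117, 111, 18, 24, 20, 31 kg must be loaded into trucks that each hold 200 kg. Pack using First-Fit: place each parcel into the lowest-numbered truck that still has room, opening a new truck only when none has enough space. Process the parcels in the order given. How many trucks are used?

Put 36 kg in truck 1; 164 kg remain.
Put 22 kg in truck 1; 142 kg remain.
Put 33 kg in truck 1; 109 kg remain.
Put 30 kg in truck 1; 79 kg remain.
Put 43 kg in truck 1; 36 kg remain.
Put 105 kg in truck 2; 95 kg remain.
Put 46 kg in truck 2; 49 kg remain.
Put 31 kg in truck 1; 5 kg remain.
Put 134 kg in truck 3; 66 kg remain.
Put 148 kg in truck 4; 52 kg remain.
Put 117 kg in truck 5; 83 kg remain.
Put 111 kg in truck 6; 89 kg remain.
Put 18 kg in truck 2; 31 kg remain.
Put 24 kg in truck 2; 7 kg remain.
Put 20 kg in truck 3; 46 kg remain.
Put 31 kg in truck 3; 15 kg remain.
Final trucks: [36,22,33,30,43,31] [105,46,18,24] [134,20,31] [148] [117] [111].

6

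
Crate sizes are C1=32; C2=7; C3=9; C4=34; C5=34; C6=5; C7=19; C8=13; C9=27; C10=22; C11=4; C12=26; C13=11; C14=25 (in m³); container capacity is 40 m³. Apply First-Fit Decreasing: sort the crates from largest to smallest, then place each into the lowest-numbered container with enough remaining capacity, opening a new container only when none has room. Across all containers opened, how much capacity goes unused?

Sorted descending: 34, 34, 32, 27, 26, 25, 22, 19, 13, 11, 9, 7, 5, 4.
container 1: place 34 m³, 6 m³ left
container 2: place 34 m³, 6 m³ left
container 3: place 32 m³, 8 m³ left
container 4: place 27 m³, 13 m³ left
container 5: place 26 m³, 14 m³ left
container 6: place 25 m³, 15 m³ left
container 7: place 22 m³, 18 m³ left
container 8: place 19 m³, 21 m³ left
container 4: place 13 m³, 0 m³ left
container 5: place 11 m³, 3 m³ left
container 6: place 9 m³, 6 m³ left
container 3: place 7 m³, 1 m³ left
container 1: place 5 m³, 1 m³ left
container 2: place 4 m³, 2 m³ left
8 containers × 40 m³ = 320 m³; used 268 m³; unused 52 m³.

52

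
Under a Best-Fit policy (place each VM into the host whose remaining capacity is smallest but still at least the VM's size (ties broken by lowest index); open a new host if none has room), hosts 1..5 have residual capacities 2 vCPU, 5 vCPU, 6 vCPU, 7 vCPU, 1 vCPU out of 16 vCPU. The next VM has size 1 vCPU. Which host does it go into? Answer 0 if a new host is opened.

Hosts with room: host 1 (2 vCPU), host 2 (5 vCPU), host 3 (6 vCPU), host 4 (7 vCPU), host 5 (1 vCPU).
Tightest fit is host 5 with 1 vCPU free.

5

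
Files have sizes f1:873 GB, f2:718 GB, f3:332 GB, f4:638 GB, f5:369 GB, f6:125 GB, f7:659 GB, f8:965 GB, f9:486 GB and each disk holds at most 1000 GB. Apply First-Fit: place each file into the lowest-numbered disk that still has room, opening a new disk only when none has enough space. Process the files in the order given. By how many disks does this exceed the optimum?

First-Fit: [873,125] [718] [332,638] [369,486] [659] [965] → 6 disks.
Total size 5165 GB; any packing needs at least ⌈5165/1000⌉ = 6 disks.
So 6 is already optimal.

0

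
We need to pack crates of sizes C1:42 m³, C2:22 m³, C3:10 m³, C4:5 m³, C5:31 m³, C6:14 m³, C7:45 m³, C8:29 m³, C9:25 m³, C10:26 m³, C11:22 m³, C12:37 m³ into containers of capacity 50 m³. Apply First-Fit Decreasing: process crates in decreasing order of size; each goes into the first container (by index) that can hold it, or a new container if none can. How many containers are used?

7 containers

Sorted descending: 45, 42, 37, 31, 29, 26, 25, 22, 22, 14, 10, 5.
container 1: place 45 m³, 5 m³ left
container 2: place 42 m³, 8 m³ left
container 3: place 37 m³, 13 m³ left
container 4: place 31 m³, 19 m³ left
container 5: place 29 m³, 21 m³ left
container 6: place 26 m³, 24 m³ left
container 7: place 25 m³, 25 m³ left
container 6: place 22 m³, 2 m³ left
container 7: place 22 m³, 3 m³ left
container 4: place 14 m³, 5 m³ left
container 3: place 10 m³, 3 m³ left
container 1: place 5 m³, 0 m³ left
Final containers: [45,5] [42] [37,10] [31,14] [29] [26,22] [25,22].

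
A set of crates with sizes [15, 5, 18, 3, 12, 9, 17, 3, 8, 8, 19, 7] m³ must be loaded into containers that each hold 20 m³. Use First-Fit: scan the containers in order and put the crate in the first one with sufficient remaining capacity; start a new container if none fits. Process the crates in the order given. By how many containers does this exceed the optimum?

0

First-Fit: [15,5] [18] [3,12,3] [9,8] [17] [8,7] [19] → 7 containers.
Total size 124 m³; any packing needs at least ⌈124/20⌉ = 7 containers.
So 7 is already optimal.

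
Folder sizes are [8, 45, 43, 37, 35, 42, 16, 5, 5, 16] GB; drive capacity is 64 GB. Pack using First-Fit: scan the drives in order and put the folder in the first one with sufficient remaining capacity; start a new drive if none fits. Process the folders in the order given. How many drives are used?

8 GB → drive 1 (remaining 56 GB)
45 GB → drive 1 (remaining 11 GB)
43 GB → drive 2 (remaining 21 GB)
37 GB → drive 3 (remaining 27 GB)
35 GB → drive 4 (remaining 29 GB)
42 GB → drive 5 (remaining 22 GB)
16 GB → drive 2 (remaining 5 GB)
5 GB → drive 1 (remaining 6 GB)
5 GB → drive 1 (remaining 1 GB)
16 GB → drive 3 (remaining 11 GB)

5 drives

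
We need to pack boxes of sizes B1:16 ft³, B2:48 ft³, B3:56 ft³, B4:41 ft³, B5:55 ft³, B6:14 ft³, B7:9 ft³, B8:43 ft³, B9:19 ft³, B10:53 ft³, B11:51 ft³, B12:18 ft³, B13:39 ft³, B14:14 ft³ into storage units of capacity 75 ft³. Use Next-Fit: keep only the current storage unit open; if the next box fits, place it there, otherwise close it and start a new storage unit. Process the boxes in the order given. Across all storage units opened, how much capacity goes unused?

Put B1 (16 ft³) in storage unit 1; 59 ft³ remain.
Put B2 (48 ft³) in storage unit 1; 11 ft³ remain.
Put B3 (56 ft³) in storage unit 2; 19 ft³ remain.
Put B4 (41 ft³) in storage unit 3; 34 ft³ remain.
Put B5 (55 ft³) in storage unit 4; 20 ft³ remain.
Put B6 (14 ft³) in storage unit 4; 6 ft³ remain.
Put B7 (9 ft³) in storage unit 5; 66 ft³ remain.
Put B8 (43 ft³) in storage unit 5; 23 ft³ remain.
Put B9 (19 ft³) in storage unit 5; 4 ft³ remain.
Put B10 (53 ft³) in storage unit 6; 22 ft³ remain.
Put B11 (51 ft³) in storage unit 7; 24 ft³ remain.
Put B12 (18 ft³) in storage unit 7; 6 ft³ remain.
Put B13 (39 ft³) in storage unit 8; 36 ft³ remain.
Put B14 (14 ft³) in storage unit 8; 22 ft³ remain.
8 storage units × 75 ft³ = 600 ft³; used 476 ft³; unused 124 ft³.

124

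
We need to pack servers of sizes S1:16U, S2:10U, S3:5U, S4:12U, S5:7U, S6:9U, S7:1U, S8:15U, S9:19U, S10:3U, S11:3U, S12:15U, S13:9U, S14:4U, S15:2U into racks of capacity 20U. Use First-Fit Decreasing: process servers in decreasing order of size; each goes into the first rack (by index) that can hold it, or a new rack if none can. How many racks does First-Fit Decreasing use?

7

Sorted descending: 19, 16, 15, 15, 12, 10, 9, 9, 7, 5, 4, 3, 3, 2, 1.
19U → rack 1 (remaining 1U)
16U → rack 2 (remaining 4U)
15U → rack 3 (remaining 5U)
15U → rack 4 (remaining 5U)
12U → rack 5 (remaining 8U)
10U → rack 6 (remaining 10U)
9U → rack 6 (remaining 1U)
9U → rack 7 (remaining 11U)
7U → rack 5 (remaining 1U)
5U → rack 3 (remaining 0U)
4U → rack 2 (remaining 0U)
3U → rack 4 (remaining 2U)
3U → rack 7 (remaining 8U)
2U → rack 4 (remaining 0U)
1U → rack 1 (remaining 0U)
Final racks: [19,1] [16,4] [15,5] [15,3,2] [12,7] [10,9] [9,3].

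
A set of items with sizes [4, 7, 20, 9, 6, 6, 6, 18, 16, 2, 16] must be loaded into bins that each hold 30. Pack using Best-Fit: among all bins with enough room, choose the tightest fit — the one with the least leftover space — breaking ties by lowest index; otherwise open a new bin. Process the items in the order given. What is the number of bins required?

bin 1: place 4, 26 left
bin 1: place 7, 19 left
bin 2: place 20, 10 left
bin 2: place 9, 1 left
bin 1: place 6, 13 left
bin 1: place 6, 7 left
bin 1: place 6, 1 left
bin 3: place 18, 12 left
bin 4: place 16, 14 left
bin 3: place 2, 10 left
bin 5: place 16, 14 left

5 bins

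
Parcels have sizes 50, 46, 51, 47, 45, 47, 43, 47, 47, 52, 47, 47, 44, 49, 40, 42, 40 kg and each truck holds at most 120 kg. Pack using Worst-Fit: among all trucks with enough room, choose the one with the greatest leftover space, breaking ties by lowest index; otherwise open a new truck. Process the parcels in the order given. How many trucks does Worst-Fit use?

9 trucks

50 kg → truck 1 (remaining 70 kg)
46 kg → truck 1 (remaining 24 kg)
51 kg → truck 2 (remaining 69 kg)
47 kg → truck 2 (remaining 22 kg)
45 kg → truck 3 (remaining 75 kg)
47 kg → truck 3 (remaining 28 kg)
43 kg → truck 4 (remaining 77 kg)
47 kg → truck 4 (remaining 30 kg)
47 kg → truck 5 (remaining 73 kg)
52 kg → truck 5 (remaining 21 kg)
47 kg → truck 6 (remaining 73 kg)
47 kg → truck 6 (remaining 26 kg)
44 kg → truck 7 (remaining 76 kg)
49 kg → truck 7 (remaining 27 kg)
40 kg → truck 8 (remaining 80 kg)
42 kg → truck 8 (remaining 38 kg)
40 kg → truck 9 (remaining 80 kg)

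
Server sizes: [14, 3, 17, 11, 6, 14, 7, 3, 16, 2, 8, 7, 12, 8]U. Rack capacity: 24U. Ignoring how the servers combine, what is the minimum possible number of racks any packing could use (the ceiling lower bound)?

6

Total size = 14 + 3 + 17 + 11 + 6 + 14 + 7 + 3 + 16 + 2 + 8 + 7 + 12 + 8 = 128U.
⌈128 / 24⌉ = 6.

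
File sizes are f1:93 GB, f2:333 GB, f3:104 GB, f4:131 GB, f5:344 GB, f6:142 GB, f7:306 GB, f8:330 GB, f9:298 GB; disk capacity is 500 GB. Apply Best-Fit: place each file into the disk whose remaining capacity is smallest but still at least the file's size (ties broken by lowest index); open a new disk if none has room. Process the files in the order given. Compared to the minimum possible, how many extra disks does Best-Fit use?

1

Best-Fit: [93,333] [104,131] [344,142] [306] [330] [298] → 6 disks.
Total size 2081 GB; any packing needs at least ⌈2081/500⌉ = 5 disks.
An optimal packing achieves that bound: [344,142] [333,131] [330,104] [306,93] [298] → 5 disks.
Excess: 6 − 5 = 1.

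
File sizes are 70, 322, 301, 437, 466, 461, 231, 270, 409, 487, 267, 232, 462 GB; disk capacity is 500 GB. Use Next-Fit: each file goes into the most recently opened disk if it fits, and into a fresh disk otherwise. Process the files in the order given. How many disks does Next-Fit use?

11

70 GB → disk 1 (remaining 430 GB)
322 GB → disk 1 (remaining 108 GB)
301 GB → disk 2 (remaining 199 GB)
437 GB → disk 3 (remaining 63 GB)
466 GB → disk 4 (remaining 34 GB)
461 GB → disk 5 (remaining 39 GB)
231 GB → disk 6 (remaining 269 GB)
270 GB → disk 7 (remaining 230 GB)
409 GB → disk 8 (remaining 91 GB)
487 GB → disk 9 (remaining 13 GB)
267 GB → disk 10 (remaining 233 GB)
232 GB → disk 10 (remaining 1 GB)
462 GB → disk 11 (remaining 38 GB)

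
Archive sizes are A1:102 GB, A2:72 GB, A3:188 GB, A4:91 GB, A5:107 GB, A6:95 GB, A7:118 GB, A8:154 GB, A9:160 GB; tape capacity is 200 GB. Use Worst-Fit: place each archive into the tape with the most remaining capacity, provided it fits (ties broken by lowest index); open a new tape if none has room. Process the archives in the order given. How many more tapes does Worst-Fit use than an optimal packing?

1

Worst-Fit: [102,72] [188] [91,107] [95] [118] [154] [160] → 7 tapes.
Total size 1087 GB; any packing needs at least ⌈1087/200⌉ = 6 tapes.
An optimal packing achieves that bound: [188] [160] [154] [118,72] [107,91] [102,95] → 6 tapes.
Excess: 7 − 6 = 1.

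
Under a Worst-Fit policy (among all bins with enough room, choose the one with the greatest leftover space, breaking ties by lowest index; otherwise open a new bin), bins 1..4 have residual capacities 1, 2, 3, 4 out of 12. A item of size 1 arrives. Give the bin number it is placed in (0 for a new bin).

4

Bins with room: bin 1 (1), bin 2 (2), bin 3 (3), bin 4 (4).
Most room is bin 4 with 4 free.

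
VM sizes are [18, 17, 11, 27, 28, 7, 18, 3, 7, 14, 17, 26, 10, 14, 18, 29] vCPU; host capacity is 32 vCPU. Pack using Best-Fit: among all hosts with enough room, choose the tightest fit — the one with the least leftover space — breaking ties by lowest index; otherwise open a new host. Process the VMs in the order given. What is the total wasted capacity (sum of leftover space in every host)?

24

host 1: place 18 vCPU, 14 vCPU left
host 2: place 17 vCPU, 15 vCPU left
host 1: place 11 vCPU, 3 vCPU left
host 3: place 27 vCPU, 5 vCPU left
host 4: place 28 vCPU, 4 vCPU left
host 2: place 7 vCPU, 8 vCPU left
host 5: place 18 vCPU, 14 vCPU left
host 1: place 3 vCPU, 0 vCPU left
host 2: place 7 vCPU, 1 vCPU left
host 5: place 14 vCPU, 0 vCPU left
host 6: place 17 vCPU, 15 vCPU left
host 7: place 26 vCPU, 6 vCPU left
host 6: place 10 vCPU, 5 vCPU left
host 8: place 14 vCPU, 18 vCPU left
host 8: place 18 vCPU, 0 vCPU left
host 9: place 29 vCPU, 3 vCPU left
9 hosts × 32 vCPU = 288 vCPU; used 264 vCPU; unused 24 vCPU.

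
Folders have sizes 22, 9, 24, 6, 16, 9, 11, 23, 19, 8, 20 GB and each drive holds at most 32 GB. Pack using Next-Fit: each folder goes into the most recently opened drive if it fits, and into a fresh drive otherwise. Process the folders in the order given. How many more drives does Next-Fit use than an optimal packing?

1

Next-Fit: [22,9] [24,6] [16,9] [11] [23] [19,8] [20] → 7 drives.
Total size 167 GB; any packing needs at least ⌈167/32⌉ = 6 drives.
An optimal packing achieves that bound: [24,8] [23,9] [22,9] [20,11] [19,6] [16] → 6 drives.
Excess: 7 − 6 = 1.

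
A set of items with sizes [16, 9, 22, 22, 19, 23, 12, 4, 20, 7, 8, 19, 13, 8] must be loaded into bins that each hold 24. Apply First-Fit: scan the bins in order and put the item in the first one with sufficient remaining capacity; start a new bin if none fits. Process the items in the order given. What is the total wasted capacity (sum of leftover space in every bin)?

38

16 → bin 1 (remaining 8)
9 → bin 2 (remaining 15)
22 → bin 3 (remaining 2)
22 → bin 4 (remaining 2)
19 → bin 5 (remaining 5)
23 → bin 6 (remaining 1)
12 → bin 2 (remaining 3)
4 → bin 1 (remaining 4)
20 → bin 7 (remaining 4)
7 → bin 8 (remaining 17)
8 → bin 8 (remaining 9)
19 → bin 9 (remaining 5)
13 → bin 10 (remaining 11)
8 → bin 8 (remaining 1)
10 bins × 24 = 240; used 202; unused 38.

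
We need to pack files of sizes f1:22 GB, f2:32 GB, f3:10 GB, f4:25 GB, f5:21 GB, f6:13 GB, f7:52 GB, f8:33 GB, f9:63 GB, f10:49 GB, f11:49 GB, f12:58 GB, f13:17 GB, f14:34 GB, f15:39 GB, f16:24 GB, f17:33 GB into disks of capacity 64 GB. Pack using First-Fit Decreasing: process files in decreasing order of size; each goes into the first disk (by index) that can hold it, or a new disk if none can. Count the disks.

Sorted descending: 63, 58, 52, 49, 49, 39, 34, 33, 33, 32, 25, 24, 22, 21, 17, 13, 10.
disk 1: place 63 GB, 1 GB left
disk 2: place 58 GB, 6 GB left
disk 3: place 52 GB, 12 GB left
disk 4: place 49 GB, 15 GB left
disk 5: place 49 GB, 15 GB left
disk 6: place 39 GB, 25 GB left
disk 7: place 34 GB, 30 GB left
disk 8: place 33 GB, 31 GB left
disk 9: place 33 GB, 31 GB left
disk 10: place 32 GB, 32 GB left
disk 6: place 25 GB, 0 GB left
disk 7: place 24 GB, 6 GB left
disk 8: place 22 GB, 9 GB left
disk 9: place 21 GB, 10 GB left
disk 10: place 17 GB, 15 GB left
disk 4: place 13 GB, 2 GB left
disk 3: place 10 GB, 2 GB left

10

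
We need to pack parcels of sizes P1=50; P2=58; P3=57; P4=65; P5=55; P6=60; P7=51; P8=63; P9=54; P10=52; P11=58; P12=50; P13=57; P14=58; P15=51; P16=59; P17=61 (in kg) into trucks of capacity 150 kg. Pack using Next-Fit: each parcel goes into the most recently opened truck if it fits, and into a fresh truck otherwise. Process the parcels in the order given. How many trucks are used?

9 trucks

Put P1 (50 kg) in truck 1; 100 kg remain.
Put P2 (58 kg) in truck 1; 42 kg remain.
Put P3 (57 kg) in truck 2; 93 kg remain.
Put P4 (65 kg) in truck 2; 28 kg remain.
Put P5 (55 kg) in truck 3; 95 kg remain.
Put P6 (60 kg) in truck 3; 35 kg remain.
Put P7 (51 kg) in truck 4; 99 kg remain.
Put P8 (63 kg) in truck 4; 36 kg remain.
Put P9 (54 kg) in truck 5; 96 kg remain.
Put P10 (52 kg) in truck 5; 44 kg remain.
Put P11 (58 kg) in truck 6; 92 kg remain.
Put P12 (50 kg) in truck 6; 42 kg remain.
Put P13 (57 kg) in truck 7; 93 kg remain.
Put P14 (58 kg) in truck 7; 35 kg remain.
Put P15 (51 kg) in truck 8; 99 kg remain.
Put P16 (59 kg) in truck 8; 40 kg remain.
Put P17 (61 kg) in truck 9; 89 kg remain.
Final trucks: [50,58] [57,65] [55,60] [51,63] [54,52] [58,50] [57,58] [51,59] [61].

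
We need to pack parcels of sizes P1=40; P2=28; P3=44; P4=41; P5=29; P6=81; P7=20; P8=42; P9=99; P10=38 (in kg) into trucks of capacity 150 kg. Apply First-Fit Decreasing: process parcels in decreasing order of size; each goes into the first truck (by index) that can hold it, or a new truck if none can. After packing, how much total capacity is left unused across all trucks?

Sorted descending: 99, 81, 44, 42, 41, 40, 38, 29, 28, 20.
truck 1: place 99 kg, 51 kg left
truck 2: place 81 kg, 69 kg left
truck 1: place 44 kg, 7 kg left
truck 2: place 42 kg, 27 kg left
truck 3: place 41 kg, 109 kg left
truck 3: place 40 kg, 69 kg left
truck 3: place 38 kg, 31 kg left
truck 3: place 29 kg, 2 kg left
truck 4: place 28 kg, 122 kg left
truck 2: place 20 kg, 7 kg left
4 trucks × 150 kg = 600 kg; used 462 kg; unused 138 kg.

138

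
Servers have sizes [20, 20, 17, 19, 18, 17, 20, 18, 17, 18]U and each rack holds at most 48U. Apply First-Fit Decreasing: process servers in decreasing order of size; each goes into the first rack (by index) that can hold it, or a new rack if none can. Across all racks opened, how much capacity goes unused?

56

Sorted descending: 20, 20, 20, 19, 18, 18, 18, 17, 17, 17.
20U → rack 1 (remaining 28U)
20U → rack 1 (remaining 8U)
20U → rack 2 (remaining 28U)
19U → rack 2 (remaining 9U)
18U → rack 3 (remaining 30U)
18U → rack 3 (remaining 12U)
18U → rack 4 (remaining 30U)
17U → rack 4 (remaining 13U)
17U → rack 5 (remaining 31U)
17U → rack 5 (remaining 14U)
5 racks × 48U = 240U; used 184U; unused 56U.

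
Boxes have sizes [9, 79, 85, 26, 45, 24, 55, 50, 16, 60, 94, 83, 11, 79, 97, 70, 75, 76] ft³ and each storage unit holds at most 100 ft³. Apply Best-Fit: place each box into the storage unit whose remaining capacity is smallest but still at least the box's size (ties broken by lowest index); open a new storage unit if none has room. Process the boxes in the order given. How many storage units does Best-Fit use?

13

Put 9 ft³ in storage unit 1; 91 ft³ remain.
Put 79 ft³ in storage unit 1; 12 ft³ remain.
Put 85 ft³ in storage unit 2; 15 ft³ remain.
Put 26 ft³ in storage unit 3; 74 ft³ remain.
Put 45 ft³ in storage unit 3; 29 ft³ remain.
Put 24 ft³ in storage unit 3; 5 ft³ remain.
Put 55 ft³ in storage unit 4; 45 ft³ remain.
Put 50 ft³ in storage unit 5; 50 ft³ remain.
Put 16 ft³ in storage unit 4; 29 ft³ remain.
Put 60 ft³ in storage unit 6; 40 ft³ remain.
Put 94 ft³ in storage unit 7; 6 ft³ remain.
Put 83 ft³ in storage unit 8; 17 ft³ remain.
Put 11 ft³ in storage unit 1; 1 ft³ remain.
Put 79 ft³ in storage unit 9; 21 ft³ remain.
Put 97 ft³ in storage unit 10; 3 ft³ remain.
Put 70 ft³ in storage unit 11; 30 ft³ remain.
Put 75 ft³ in storage unit 12; 25 ft³ remain.
Put 76 ft³ in storage unit 13; 24 ft³ remain.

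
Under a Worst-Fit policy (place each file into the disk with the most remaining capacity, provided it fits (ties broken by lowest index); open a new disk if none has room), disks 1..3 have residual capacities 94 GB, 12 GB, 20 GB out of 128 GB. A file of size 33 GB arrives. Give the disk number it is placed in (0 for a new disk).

1

Disks with room: disk 1 (94 GB).
Most room is disk 1 with 94 GB free.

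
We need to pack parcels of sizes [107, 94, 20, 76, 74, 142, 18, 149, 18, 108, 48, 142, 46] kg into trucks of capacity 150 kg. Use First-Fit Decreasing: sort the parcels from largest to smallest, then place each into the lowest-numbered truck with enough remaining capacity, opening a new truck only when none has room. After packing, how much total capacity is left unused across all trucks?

158

Sorted descending: 149, 142, 142, 108, 107, 94, 76, 74, 48, 46, 20, 18, 18.
truck 1: place 149 kg, 1 kg left
truck 2: place 142 kg, 8 kg left
truck 3: place 142 kg, 8 kg left
truck 4: place 108 kg, 42 kg left
truck 5: place 107 kg, 43 kg left
truck 6: place 94 kg, 56 kg left
truck 7: place 76 kg, 74 kg left
truck 7: place 74 kg, 0 kg left
truck 6: place 48 kg, 8 kg left
truck 8: place 46 kg, 104 kg left
truck 4: place 20 kg, 22 kg left
truck 4: place 18 kg, 4 kg left
truck 5: place 18 kg, 25 kg left
8 trucks × 150 kg = 1200 kg; used 1042 kg; unused 158 kg.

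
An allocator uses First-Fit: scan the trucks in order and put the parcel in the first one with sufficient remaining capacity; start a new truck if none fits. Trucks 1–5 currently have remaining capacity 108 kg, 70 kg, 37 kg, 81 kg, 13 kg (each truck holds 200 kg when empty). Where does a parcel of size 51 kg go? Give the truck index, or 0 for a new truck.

1

Trucks with room: truck 1 (108 kg), truck 2 (70 kg), truck 4 (81 kg).
The first with room is truck 1.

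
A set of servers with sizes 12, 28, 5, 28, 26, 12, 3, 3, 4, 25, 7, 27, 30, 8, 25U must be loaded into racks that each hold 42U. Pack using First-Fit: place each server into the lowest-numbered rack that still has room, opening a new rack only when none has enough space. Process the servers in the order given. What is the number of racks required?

7 racks

12U → rack 1 (remaining 30U)
28U → rack 1 (remaining 2U)
5U → rack 2 (remaining 37U)
28U → rack 2 (remaining 9U)
26U → rack 3 (remaining 16U)
12U → rack 3 (remaining 4U)
3U → rack 2 (remaining 6U)
3U → rack 2 (remaining 3U)
4U → rack 3 (remaining 0U)
25U → rack 4 (remaining 17U)
7U → rack 4 (remaining 10U)
27U → rack 5 (remaining 15U)
30U → rack 6 (remaining 12U)
8U → rack 4 (remaining 2U)
25U → rack 7 (remaining 17U)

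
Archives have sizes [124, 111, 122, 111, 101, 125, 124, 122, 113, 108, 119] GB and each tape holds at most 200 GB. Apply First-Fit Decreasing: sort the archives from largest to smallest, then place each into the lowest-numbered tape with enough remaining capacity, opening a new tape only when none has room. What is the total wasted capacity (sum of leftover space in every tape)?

920

Sorted descending: 125, 124, 124, 122, 122, 119, 113, 111, 111, 108, 101.
Put 125 GB in tape 1; 75 GB remain.
Put 124 GB in tape 2; 76 GB remain.
Put 124 GB in tape 3; 76 GB remain.
Put 122 GB in tape 4; 78 GB remain.
Put 122 GB in tape 5; 78 GB remain.
Put 119 GB in tape 6; 81 GB remain.
Put 113 GB in tape 7; 87 GB remain.
Put 111 GB in tape 8; 89 GB remain.
Put 111 GB in tape 9; 89 GB remain.
Put 108 GB in tape 10; 92 GB remain.
Put 101 GB in tape 11; 99 GB remain.
11 tapes × 200 GB = 2200 GB; used 1280 GB; unused 920 GB.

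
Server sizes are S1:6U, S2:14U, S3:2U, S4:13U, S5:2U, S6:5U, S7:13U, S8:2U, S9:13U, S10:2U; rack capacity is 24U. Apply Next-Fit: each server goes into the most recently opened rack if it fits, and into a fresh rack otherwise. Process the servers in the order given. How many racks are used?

Put S1 (6U) in rack 1; 18U remain.
Put S2 (14U) in rack 1; 4U remain.
Put S3 (2U) in rack 1; 2U remain.
Put S4 (13U) in rack 2; 11U remain.
Put S5 (2U) in rack 2; 9U remain.
Put S6 (5U) in rack 2; 4U remain.
Put S7 (13U) in rack 3; 11U remain.
Put S8 (2U) in rack 3; 9U remain.
Put S9 (13U) in rack 4; 11U remain.
Put S10 (2U) in rack 4; 9U remain.

4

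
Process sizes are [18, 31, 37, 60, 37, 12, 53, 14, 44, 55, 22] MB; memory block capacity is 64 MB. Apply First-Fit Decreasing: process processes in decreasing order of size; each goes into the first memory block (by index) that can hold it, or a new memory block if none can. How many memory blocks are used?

Sorted descending: 60, 55, 53, 44, 37, 37, 31, 22, 18, 14, 12.
memory block 1: place 60 MB, 4 MB left
memory block 2: place 55 MB, 9 MB left
memory block 3: place 53 MB, 11 MB left
memory block 4: place 44 MB, 20 MB left
memory block 5: place 37 MB, 27 MB left
memory block 6: place 37 MB, 27 MB left
memory block 7: place 31 MB, 33 MB left
memory block 5: place 22 MB, 5 MB left
memory block 4: place 18 MB, 2 MB left
memory block 6: place 14 MB, 13 MB left
memory block 6: place 12 MB, 1 MB left
Final memory blocks: [60] [55] [53] [44,18] [37,22] [37,14,12] [31].

7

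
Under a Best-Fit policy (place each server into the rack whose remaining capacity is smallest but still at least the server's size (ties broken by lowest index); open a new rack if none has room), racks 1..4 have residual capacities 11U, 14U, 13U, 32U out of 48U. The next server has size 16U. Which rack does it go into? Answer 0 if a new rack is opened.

Racks with room: rack 4 (32U).
Tightest fit is rack 4 with 32U free.

4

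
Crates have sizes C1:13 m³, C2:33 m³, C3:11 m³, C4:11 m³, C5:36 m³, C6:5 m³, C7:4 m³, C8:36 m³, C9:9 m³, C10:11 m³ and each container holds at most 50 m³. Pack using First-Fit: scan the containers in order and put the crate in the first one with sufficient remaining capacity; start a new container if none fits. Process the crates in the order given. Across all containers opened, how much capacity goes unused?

31

C1 (13 m³) → container 1 (remaining 37 m³)
C2 (33 m³) → container 1 (remaining 4 m³)
C3 (11 m³) → container 2 (remaining 39 m³)
C4 (11 m³) → container 2 (remaining 28 m³)
C5 (36 m³) → container 3 (remaining 14 m³)
C6 (5 m³) → container 2 (remaining 23 m³)
C7 (4 m³) → container 1 (remaining 0 m³)
C8 (36 m³) → container 4 (remaining 14 m³)
C9 (9 m³) → container 2 (remaining 14 m³)
C10 (11 m³) → container 2 (remaining 3 m³)
4 containers × 50 m³ = 200 m³; used 169 m³; unused 31 m³.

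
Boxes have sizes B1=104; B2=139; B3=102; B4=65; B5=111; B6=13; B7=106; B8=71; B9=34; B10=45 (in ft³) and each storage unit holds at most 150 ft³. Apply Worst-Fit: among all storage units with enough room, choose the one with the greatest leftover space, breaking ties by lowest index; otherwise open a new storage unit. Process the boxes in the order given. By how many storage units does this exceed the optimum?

0

Worst-Fit: [104,45] [139] [102,34] [65,13,71] [111] [106] → 6 storage units.
Total size 790 ft³; any packing needs at least ⌈790/150⌉ = 6 storage units.
So 6 is already optimal.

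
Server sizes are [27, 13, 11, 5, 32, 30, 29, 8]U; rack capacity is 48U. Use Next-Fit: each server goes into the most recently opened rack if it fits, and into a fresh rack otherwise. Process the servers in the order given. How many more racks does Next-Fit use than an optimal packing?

Next-Fit: [27,13] [11,5,32] [30] [29,8] → 4 racks.
Total size 155U; any packing needs at least ⌈155/48⌉ = 4 racks.
So 4 is already optimal.

0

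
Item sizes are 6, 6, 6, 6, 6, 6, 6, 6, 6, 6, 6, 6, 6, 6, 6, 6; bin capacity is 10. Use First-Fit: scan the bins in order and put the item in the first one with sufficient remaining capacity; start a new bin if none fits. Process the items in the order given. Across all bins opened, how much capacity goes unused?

64

Put 6 in bin 1; 4 remain.
Put 6 in bin 2; 4 remain.
Put 6 in bin 3; 4 remain.
Put 6 in bin 4; 4 remain.
Put 6 in bin 5; 4 remain.
Put 6 in bin 6; 4 remain.
Put 6 in bin 7; 4 remain.
Put 6 in bin 8; 4 remain.
Put 6 in bin 9; 4 remain.
Put 6 in bin 10; 4 remain.
Put 6 in bin 11; 4 remain.
Put 6 in bin 12; 4 remain.
Put 6 in bin 13; 4 remain.
Put 6 in bin 14; 4 remain.
Put 6 in bin 15; 4 remain.
Put 6 in bin 16; 4 remain.
16 bins × 10 = 160; used 96; unused 64.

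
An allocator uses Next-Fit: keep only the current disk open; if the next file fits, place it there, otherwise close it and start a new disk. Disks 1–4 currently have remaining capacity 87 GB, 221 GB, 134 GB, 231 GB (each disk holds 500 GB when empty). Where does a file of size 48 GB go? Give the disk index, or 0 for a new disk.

4

Next-Fit only looks at disk 4, which has 231 GB free.
48 GB fits there.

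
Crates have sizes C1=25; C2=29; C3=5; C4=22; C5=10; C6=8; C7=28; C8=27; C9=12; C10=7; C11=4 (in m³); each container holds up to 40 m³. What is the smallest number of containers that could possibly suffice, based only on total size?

Total size = 25 + 29 + 5 + 22 + 10 + 8 + 28 + 27 + 12 + 7 + 4 = 177 m³.
⌈177 / 40⌉ = 5.

5 containers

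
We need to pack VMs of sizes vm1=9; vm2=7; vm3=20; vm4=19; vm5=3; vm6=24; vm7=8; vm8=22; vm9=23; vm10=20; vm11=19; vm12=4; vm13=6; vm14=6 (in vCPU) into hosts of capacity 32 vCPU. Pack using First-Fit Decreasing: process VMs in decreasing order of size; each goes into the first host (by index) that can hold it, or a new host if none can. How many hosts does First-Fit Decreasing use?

Sorted descending: 24, 23, 22, 20, 20, 19, 19, 9, 8, 7, 6, 6, 4, 3.
Put 24 vCPU in host 1; 8 vCPU remain.
Put 23 vCPU in host 2; 9 vCPU remain.
Put 22 vCPU in host 3; 10 vCPU remain.
Put 20 vCPU in host 4; 12 vCPU remain.
Put 20 vCPU in host 5; 12 vCPU remain.
Put 19 vCPU in host 6; 13 vCPU remain.
Put 19 vCPU in host 7; 13 vCPU remain.
Put 9 vCPU in host 2; 0 vCPU remain.
Put 8 vCPU in host 1; 0 vCPU remain.
Put 7 vCPU in host 3; 3 vCPU remain.
Put 6 vCPU in host 4; 6 vCPU remain.
Put 6 vCPU in host 4; 0 vCPU remain.
Put 4 vCPU in host 5; 8 vCPU remain.
Put 3 vCPU in host 3; 0 vCPU remain.

7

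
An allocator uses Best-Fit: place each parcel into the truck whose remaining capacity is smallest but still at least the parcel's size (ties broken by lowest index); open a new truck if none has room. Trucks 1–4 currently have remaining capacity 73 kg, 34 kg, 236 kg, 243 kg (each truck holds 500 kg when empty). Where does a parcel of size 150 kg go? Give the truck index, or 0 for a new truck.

Trucks with room: truck 3 (236 kg), truck 4 (243 kg).
Tightest fit is truck 3 with 236 kg free.

3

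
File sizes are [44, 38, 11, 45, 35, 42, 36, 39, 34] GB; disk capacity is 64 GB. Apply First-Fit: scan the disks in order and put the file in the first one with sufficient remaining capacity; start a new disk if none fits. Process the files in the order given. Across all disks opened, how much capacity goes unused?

188

disk 1: place 44 GB, 20 GB left
disk 2: place 38 GB, 26 GB left
disk 1: place 11 GB, 9 GB left
disk 3: place 45 GB, 19 GB left
disk 4: place 35 GB, 29 GB left
disk 5: place 42 GB, 22 GB left
disk 6: place 36 GB, 28 GB left
disk 7: place 39 GB, 25 GB left
disk 8: place 34 GB, 30 GB left
8 disks × 64 GB = 512 GB; used 324 GB; unused 188 GB.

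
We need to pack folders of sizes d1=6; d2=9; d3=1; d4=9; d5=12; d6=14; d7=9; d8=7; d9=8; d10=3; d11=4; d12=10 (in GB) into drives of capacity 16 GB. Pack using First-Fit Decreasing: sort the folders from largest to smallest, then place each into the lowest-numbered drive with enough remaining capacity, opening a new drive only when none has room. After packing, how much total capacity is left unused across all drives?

20

Sorted descending: 14, 12, 10, 9, 9, 9, 8, 7, 6, 4, 3, 1.
14 GB → drive 1 (remaining 2 GB)
12 GB → drive 2 (remaining 4 GB)
10 GB → drive 3 (remaining 6 GB)
9 GB → drive 4 (remaining 7 GB)
9 GB → drive 5 (remaining 7 GB)
9 GB → drive 6 (remaining 7 GB)
8 GB → drive 7 (remaining 8 GB)
7 GB → drive 4 (remaining 0 GB)
6 GB → drive 3 (remaining 0 GB)
4 GB → drive 2 (remaining 0 GB)
3 GB → drive 5 (remaining 4 GB)
1 GB → drive 1 (remaining 1 GB)
7 drives × 16 GB = 112 GB; used 92 GB; unused 20 GB.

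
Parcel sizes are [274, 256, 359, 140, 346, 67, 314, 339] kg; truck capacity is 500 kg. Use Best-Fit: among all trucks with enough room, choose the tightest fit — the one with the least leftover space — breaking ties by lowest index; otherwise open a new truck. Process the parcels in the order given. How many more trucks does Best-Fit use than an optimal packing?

Best-Fit: [274] [256] [359,140] [346,67] [314] [339] → 6 trucks.
6 parcels exceed 250 kg (half the capacity), and no two of those can share a truck, so at least 6 trucks are needed.
So 6 is already optimal.

0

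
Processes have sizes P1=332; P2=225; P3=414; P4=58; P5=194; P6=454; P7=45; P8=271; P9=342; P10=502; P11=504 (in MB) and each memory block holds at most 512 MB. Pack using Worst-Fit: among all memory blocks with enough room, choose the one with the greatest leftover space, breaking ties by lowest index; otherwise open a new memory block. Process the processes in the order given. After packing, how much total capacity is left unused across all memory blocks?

memory block 1: place P1 (332 MB), 180 MB left
memory block 2: place P2 (225 MB), 287 MB left
memory block 3: place P3 (414 MB), 98 MB left
memory block 2: place P4 (58 MB), 229 MB left
memory block 2: place P5 (194 MB), 35 MB left
memory block 4: place P6 (454 MB), 58 MB left
memory block 1: place P7 (45 MB), 135 MB left
memory block 5: place P8 (271 MB), 241 MB left
memory block 6: place P9 (342 MB), 170 MB left
memory block 7: place P10 (502 MB), 10 MB left
memory block 8: place P11 (504 MB), 8 MB left
8 memory blocks × 512 MB = 4096 MB; used 3341 MB; unused 755 MB.

755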